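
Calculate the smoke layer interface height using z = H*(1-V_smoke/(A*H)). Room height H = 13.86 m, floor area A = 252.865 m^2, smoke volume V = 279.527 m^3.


V/(A*H) = 0.079758
1 - 0.079758 = 0.92024
z = 13.86 * 0.92024 = 12.755 m

12.755 m


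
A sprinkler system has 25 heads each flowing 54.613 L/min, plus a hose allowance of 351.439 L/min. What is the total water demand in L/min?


Sprinkler demand = 25 * 54.613 = 1365.325 L/min
Total = 1365.325 + 351.439 = 1716.764 L/min

1716.764 L/min


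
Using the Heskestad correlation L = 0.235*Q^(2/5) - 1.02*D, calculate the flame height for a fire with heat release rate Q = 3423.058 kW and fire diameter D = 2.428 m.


Q^(2/5) = 25.928
0.235 * Q^(2/5) = 6.0930
1.02 * D = 2.4766
L = 3.6165 m

3.6165 m


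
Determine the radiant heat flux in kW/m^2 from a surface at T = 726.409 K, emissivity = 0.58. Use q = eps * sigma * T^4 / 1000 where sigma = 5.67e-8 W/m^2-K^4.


T^4 = 2.7844e+11
q = 0.58 * 5.67e-8 * 2.7844e+11 / 1000 = 9.1566 kW/m^2

9.1566 kW/m^2


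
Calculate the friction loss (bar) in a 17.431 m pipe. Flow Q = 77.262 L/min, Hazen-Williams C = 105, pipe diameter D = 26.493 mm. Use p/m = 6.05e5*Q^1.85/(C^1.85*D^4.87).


Q^1.85 = 3109.8
C^1.85 = 5485.3
D^4.87 = 8524102
p/m = 0.040239 bar/m
p_total = 0.040239 * 17.431 = 0.70140 bar

0.70140 bar


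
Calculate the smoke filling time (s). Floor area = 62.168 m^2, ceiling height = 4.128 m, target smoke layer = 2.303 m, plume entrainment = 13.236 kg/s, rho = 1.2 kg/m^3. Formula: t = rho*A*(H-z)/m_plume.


H - z = 1.825 m
t = 1.2 * 62.168 * 1.825 / 13.236 = 10.286 s

10.286 s


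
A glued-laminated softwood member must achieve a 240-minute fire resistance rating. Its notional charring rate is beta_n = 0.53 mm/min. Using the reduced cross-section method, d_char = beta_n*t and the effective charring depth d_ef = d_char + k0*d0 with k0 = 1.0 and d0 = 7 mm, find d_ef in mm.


d_char = 0.53 * 240 = 127.2 mm
d_ef = 127.2 + 1.0*7 = 134.2 mm

134.2 mm


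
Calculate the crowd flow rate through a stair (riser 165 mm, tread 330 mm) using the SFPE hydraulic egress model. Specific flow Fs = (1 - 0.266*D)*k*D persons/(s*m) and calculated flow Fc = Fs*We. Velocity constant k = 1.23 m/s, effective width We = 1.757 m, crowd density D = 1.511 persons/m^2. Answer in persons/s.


1 - 0.266*D = 1 - 0.266*1.511 = 0.59807
Fs = 0.59807 * 1.23 * 1.511 = 1.1115 persons/(s*m)
Fc = 1.1115 * 1.757 = 1.9530 persons/s

1.9530 persons/s


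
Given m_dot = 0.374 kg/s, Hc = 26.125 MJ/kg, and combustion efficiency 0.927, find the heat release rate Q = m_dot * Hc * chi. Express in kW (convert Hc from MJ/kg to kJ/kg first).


Hc = 26.125 MJ/kg = 26.125 * 1000 kJ/kg = 26125 kJ/kg
Q = 0.374 kg/s * 26125 kJ/kg * 0.927 = 9057.5 kW

9057.5 kW


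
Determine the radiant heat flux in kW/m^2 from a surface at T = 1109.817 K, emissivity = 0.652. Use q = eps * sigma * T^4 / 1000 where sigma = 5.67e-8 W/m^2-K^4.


T^4 = 1.5171e+12
q = 0.652 * 5.67e-8 * 1.5171e+12 / 1000 = 56.084 kW/m^2

56.084 kW/m^2


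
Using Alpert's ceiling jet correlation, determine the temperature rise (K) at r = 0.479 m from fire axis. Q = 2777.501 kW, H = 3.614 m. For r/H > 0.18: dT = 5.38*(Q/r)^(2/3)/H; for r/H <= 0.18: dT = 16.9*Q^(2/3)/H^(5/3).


r/H = 0.479 / 3.614 = 0.13254
r/H <= 0.18, so dT = 16.9*Q^(2/3)/H^(5/3)
Q^(2/3) = 197.59
H^(5/3) = 8.5110
dT = 16.9 * 197.59 / 8.5110 = 392.35 K

392.35 K


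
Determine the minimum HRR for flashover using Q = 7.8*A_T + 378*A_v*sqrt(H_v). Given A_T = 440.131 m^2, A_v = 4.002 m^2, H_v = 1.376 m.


7.8*A_T = 3433.0
sqrt(H_v) = 1.1730
378*A_v*sqrt(H_v) = 1774.5
Q = 3433.0 + 1774.5 = 5207.5 kW

5207.5 kW


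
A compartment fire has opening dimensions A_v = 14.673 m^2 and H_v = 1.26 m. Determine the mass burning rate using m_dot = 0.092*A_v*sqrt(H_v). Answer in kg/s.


sqrt(H_v) = 1.1225
m_dot = 0.092 * 14.673 * 1.1225 = 1.5153 kg/s

1.5153 kg/s


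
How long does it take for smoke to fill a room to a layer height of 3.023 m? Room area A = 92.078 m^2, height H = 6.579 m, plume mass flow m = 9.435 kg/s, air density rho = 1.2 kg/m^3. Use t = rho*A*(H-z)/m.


H - z = 3.556 m
t = 1.2 * 92.078 * 3.556 / 9.435 = 41.644 s

41.644 s


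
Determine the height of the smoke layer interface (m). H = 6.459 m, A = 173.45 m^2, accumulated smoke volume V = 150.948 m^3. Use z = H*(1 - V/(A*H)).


V/(A*H) = 0.13474
1 - 0.13474 = 0.86526
z = 6.459 * 0.86526 = 5.5887 m

5.5887 m


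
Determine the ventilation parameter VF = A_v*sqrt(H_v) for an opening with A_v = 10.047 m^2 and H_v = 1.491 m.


sqrt(H_v) = 1.2211
VF = 10.047 * 1.2211 = 12.268 m^(5/2)

12.268 m^(5/2)


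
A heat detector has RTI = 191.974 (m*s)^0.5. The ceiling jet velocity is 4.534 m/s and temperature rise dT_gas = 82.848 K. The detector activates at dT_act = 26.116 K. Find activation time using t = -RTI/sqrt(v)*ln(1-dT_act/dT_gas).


dT_act/dT_gas = 0.31523
ln(1 - 0.31523) = -0.37867
t = -191.974 / sqrt(4.534) * -0.37867 = 34.140 s

34.140 s


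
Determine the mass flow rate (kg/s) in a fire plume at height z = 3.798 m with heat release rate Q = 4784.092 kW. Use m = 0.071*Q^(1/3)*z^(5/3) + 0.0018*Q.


Q^(1/3) = 16.850
z^(5/3) = 9.2454
First term = 0.071 * 16.850 * 9.2454 = 11.061
Second term = 0.0018 * 4784.092 = 8.6114
m = 19.672 kg/s

19.672 kg/s


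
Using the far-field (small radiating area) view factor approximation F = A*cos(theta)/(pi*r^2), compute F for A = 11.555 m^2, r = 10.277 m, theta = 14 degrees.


cos(14 deg) = 0.97030
pi*r^2 = 331.80
F = 11.555 * 0.97030 / 331.80 = 0.033790

0.033790


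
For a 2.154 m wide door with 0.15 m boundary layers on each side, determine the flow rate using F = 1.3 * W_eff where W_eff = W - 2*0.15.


W_eff = 2.154 - 0.30 = 1.854 m
F = 1.3 * 1.854 = 2.4102 persons/s

2.4102 persons/s


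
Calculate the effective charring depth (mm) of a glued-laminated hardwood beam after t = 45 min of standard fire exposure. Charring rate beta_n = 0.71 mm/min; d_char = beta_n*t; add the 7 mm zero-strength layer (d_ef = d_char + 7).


d_char = 0.71 * 45 = 31.95 mm
d_ef = 31.95 + 1.0*7 = 38.95 mm

38.95 mm


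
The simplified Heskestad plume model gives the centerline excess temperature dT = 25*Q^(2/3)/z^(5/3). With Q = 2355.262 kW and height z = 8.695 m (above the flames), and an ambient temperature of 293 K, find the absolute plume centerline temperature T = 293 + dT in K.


Q^(2/3) = 177.02
z^(5/3) = 36.766
dT = 25 * 177.02 / 36.766 = 120.37 K
T = 293 + 120.37 = 413.37 K

413.37 K


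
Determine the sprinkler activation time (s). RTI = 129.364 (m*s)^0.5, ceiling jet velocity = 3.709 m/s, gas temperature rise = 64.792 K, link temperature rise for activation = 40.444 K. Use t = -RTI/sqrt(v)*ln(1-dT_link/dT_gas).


dT_link/dT_gas = 0.62421
ln(1 - 0.62421) = -0.97873
t = -129.364 / sqrt(3.709) * -0.97873 = 65.743 s

65.743 s


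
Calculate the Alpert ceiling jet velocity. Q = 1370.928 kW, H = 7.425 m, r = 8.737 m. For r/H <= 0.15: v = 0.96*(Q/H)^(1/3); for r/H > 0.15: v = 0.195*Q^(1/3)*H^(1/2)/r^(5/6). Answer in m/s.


r/H = 8.737 / 7.425 = 1.1767
r/H > 0.15, so v = 0.195*Q^(1/3)*H^(1/2)/r^(5/6)
Q^(1/3) = 11.109
H^(1/2) = 2.7249
r^(5/6) = 6.0879
v = 0.195 * 11.109 * 2.7249 / 6.0879 = 0.96958 m/s

0.96958 m/s


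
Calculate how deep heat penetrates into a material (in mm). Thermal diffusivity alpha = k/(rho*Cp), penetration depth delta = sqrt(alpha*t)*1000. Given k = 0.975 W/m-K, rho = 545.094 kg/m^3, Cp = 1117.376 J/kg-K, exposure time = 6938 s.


alpha = 0.975 / (545.094 * 1117.376) = 1.6008e-06 m^2/s
alpha * t = 0.011106
delta = sqrt(0.011106) * 1000 = 105.39 mm

105.39 mm


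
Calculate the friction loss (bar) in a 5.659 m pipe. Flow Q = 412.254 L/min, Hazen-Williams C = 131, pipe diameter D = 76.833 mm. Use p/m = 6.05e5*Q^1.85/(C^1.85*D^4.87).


Q^1.85 = 68874
C^1.85 = 8259.5
D^4.87 = 1.5227e+09
p/m = 0.0033131 bar/m
p_total = 0.0033131 * 5.659 = 0.018749 bar

0.018749 bar


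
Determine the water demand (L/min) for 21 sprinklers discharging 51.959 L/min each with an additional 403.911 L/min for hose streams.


Sprinkler demand = 21 * 51.959 = 1091.139 L/min
Total = 1091.139 + 403.911 = 1495.05 L/min

1495.05 L/min


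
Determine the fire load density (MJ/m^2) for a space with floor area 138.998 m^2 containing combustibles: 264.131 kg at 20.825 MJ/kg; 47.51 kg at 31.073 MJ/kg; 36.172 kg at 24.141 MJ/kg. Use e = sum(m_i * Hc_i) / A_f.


Total energy = 264.131*20.825 + 47.51*31.073 + 36.172*24.141
= 5500.528 + 1476.278 + 873.2283
= 7850.035 MJ
e = 7850.035 / 138.998 = 56.476 MJ/m^2

56.476 MJ/m^2


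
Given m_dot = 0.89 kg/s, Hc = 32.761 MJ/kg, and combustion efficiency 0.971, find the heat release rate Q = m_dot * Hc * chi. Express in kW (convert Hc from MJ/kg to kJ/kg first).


Hc = 32.761 MJ/kg = 32.761 * 1000 kJ/kg = 32761 kJ/kg
Q = 0.89 kg/s * 32761 kJ/kg * 0.971 = 28312 kW

28312 kW


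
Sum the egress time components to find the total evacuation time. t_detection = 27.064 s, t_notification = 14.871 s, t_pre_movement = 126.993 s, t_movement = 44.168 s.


Total = 27.064 + 14.871 + 126.993 + 44.168 = 213.096 s

213.096 s


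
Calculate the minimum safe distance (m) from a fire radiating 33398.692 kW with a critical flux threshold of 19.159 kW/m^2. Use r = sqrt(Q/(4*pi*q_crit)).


4*pi*q_crit = 240.76
Q/(4*pi*q_crit) = 138.72
r = sqrt(138.72) = 11.778 m

11.778 m


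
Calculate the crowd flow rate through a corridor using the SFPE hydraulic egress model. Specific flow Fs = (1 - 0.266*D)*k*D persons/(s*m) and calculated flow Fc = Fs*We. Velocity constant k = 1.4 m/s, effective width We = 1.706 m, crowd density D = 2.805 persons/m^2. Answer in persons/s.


1 - 0.266*D = 1 - 0.266*2.805 = 0.25387
Fs = 0.25387 * 1.4 * 2.805 = 0.99695 persons/(s*m)
Fc = 0.99695 * 1.706 = 1.7008 persons/s

1.7008 persons/s


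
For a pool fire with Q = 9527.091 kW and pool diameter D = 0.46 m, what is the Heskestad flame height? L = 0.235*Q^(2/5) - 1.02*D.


Q^(2/5) = 39.047
0.235 * Q^(2/5) = 9.1760
1.02 * D = 0.46920
L = 8.7068 m

8.7068 m


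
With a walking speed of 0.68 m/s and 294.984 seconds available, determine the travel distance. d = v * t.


d = 0.68 * 294.984 = 200.59 m

200.59 m


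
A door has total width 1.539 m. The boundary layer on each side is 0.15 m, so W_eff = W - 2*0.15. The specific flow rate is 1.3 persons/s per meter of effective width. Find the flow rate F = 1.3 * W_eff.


W_eff = 1.539 - 0.30 = 1.239 m
F = 1.3 * 1.239 = 1.6107 persons/s

1.6107 persons/s


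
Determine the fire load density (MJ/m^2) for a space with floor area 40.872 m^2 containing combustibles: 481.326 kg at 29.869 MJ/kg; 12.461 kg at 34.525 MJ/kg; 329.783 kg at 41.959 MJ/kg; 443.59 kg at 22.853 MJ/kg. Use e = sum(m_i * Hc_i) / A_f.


Total energy = 481.326*29.869 + 12.461*34.525 + 329.783*41.959 + 443.59*22.853
= 14376.73 + 430.2160 + 13837.36 + 10137.36
= 38781.67 MJ
e = 38781.67 / 40.872 = 948.86 MJ/m^2

948.86 MJ/m^2


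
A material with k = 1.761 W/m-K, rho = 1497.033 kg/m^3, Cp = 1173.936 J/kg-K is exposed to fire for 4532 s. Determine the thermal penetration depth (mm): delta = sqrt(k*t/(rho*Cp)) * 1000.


alpha = 1.761 / (1497.033 * 1173.936) = 1.0020e-06 m^2/s
alpha * t = 0.0045412
delta = sqrt(0.0045412) * 1000 = 67.389 mm

67.389 mm


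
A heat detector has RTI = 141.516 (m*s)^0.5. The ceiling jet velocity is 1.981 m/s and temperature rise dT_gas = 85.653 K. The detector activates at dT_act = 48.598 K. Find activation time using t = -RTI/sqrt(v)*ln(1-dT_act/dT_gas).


dT_act/dT_gas = 0.56738
ln(1 - 0.56738) = -0.83790
t = -141.516 / sqrt(1.981) * -0.83790 = 84.247 s

84.247 s


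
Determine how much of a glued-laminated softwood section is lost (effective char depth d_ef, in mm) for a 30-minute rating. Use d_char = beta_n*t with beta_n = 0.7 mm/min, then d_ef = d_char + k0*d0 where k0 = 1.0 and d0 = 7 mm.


d_char = 0.7 * 30 = 21 mm
d_ef = 21 + 1.0*7 = 28 mm

28 mm


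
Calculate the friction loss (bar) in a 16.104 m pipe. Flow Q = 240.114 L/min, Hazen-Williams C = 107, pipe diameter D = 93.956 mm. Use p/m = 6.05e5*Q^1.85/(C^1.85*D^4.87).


Q^1.85 = 25338
C^1.85 = 5680.2
D^4.87 = 4.0564e+09
p/m = 0.00066531 bar/m
p_total = 0.00066531 * 16.104 = 0.010714 bar

0.010714 bar


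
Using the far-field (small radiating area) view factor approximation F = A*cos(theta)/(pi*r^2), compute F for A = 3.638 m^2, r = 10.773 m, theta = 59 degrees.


cos(59 deg) = 0.51504
pi*r^2 = 364.61
F = 3.638 * 0.51504 / 364.61 = 0.0051390

0.0051390


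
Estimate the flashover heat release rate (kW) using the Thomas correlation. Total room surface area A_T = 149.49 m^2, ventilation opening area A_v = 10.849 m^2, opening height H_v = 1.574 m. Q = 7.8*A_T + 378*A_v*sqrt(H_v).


7.8*A_T = 1166.022
sqrt(H_v) = 1.2546
378*A_v*sqrt(H_v) = 5145.0
Q = 1166.022 + 5145.0 = 6311.0 kW

6311.0 kW


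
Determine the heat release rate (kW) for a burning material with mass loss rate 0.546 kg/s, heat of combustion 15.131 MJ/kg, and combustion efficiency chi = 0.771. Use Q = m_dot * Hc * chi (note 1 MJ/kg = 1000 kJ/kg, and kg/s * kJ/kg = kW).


Hc = 15.131 MJ/kg = 15.131 * 1000 kJ/kg = 15131 kJ/kg
Q = 0.546 kg/s * 15131 kJ/kg * 0.771 = 6369.6 kW

6369.6 kW


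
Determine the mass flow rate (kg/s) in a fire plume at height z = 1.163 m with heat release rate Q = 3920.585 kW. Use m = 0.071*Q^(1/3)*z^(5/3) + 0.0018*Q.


Q^(1/3) = 15.768
z^(5/3) = 1.2862
First term = 0.071 * 15.768 * 1.2862 = 1.4399
Second term = 0.0018 * 3920.585 = 7.0571
m = 8.4970 kg/s

8.4970 kg/s


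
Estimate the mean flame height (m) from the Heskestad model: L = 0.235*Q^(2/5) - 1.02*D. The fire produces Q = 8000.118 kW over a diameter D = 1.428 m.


Q^(2/5) = 36.411
0.235 * Q^(2/5) = 8.5567
1.02 * D = 1.4566
L = 7.1001 m

7.1001 m


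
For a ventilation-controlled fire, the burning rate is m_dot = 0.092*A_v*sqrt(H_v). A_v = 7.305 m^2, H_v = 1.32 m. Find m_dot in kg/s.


sqrt(H_v) = 1.1489
m_dot = 0.092 * 7.305 * 1.1489 = 0.77214 kg/s

0.77214 kg/s


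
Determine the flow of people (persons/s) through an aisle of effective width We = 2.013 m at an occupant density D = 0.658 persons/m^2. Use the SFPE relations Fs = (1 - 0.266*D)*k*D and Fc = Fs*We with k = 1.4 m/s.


1 - 0.266*D = 1 - 0.266*0.658 = 0.82497
Fs = 0.82497 * 1.4 * 0.658 = 0.75996 persons/(s*m)
Fc = 0.75996 * 2.013 = 1.5298 persons/s

1.5298 persons/s


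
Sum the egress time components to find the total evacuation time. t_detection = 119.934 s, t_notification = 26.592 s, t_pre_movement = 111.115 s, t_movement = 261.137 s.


Total = 119.934 + 26.592 + 111.115 + 261.137 = 518.778 s

518.778 s


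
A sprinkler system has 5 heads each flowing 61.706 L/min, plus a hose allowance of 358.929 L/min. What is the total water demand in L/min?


Sprinkler demand = 5 * 61.706 = 308.53 L/min
Total = 308.53 + 358.929 = 667.459 L/min

667.459 L/min


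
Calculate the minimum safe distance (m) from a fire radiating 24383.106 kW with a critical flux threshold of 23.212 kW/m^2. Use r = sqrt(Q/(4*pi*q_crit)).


4*pi*q_crit = 291.69
Q/(4*pi*q_crit) = 83.592
r = sqrt(83.592) = 9.1429 m

9.1429 m


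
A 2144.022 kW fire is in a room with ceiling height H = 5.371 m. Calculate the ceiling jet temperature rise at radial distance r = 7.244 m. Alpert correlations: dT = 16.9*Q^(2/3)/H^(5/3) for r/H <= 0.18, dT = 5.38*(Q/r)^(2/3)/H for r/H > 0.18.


r/H = 7.244 / 5.371 = 1.3487
r/H > 0.18, so dT = 5.38*(Q/r)^(2/3)/H
Q/r = 295.97
(Q/r)^(2/3) = 44.412
dT = 5.38 * 44.412 / 5.371 = 44.486 K

44.486 K


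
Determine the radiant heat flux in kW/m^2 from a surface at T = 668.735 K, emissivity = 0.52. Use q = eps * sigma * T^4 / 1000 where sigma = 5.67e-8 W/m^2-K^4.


T^4 = 1.9999e+11
q = 0.52 * 5.67e-8 * 1.9999e+11 / 1000 = 5.8966 kW/m^2

5.8966 kW/m^2


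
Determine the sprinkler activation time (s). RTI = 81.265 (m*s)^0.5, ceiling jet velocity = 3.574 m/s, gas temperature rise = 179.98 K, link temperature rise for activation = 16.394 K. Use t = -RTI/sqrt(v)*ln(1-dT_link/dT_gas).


dT_link/dT_gas = 0.091088
ln(1 - 0.091088) = -0.095507
t = -81.265 / sqrt(3.574) * -0.095507 = 4.1055 s

4.1055 s


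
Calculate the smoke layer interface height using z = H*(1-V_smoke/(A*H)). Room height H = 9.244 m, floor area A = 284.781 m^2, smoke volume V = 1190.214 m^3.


V/(A*H) = 0.45212
1 - 0.45212 = 0.54788
z = 9.244 * 0.54788 = 5.0646 m

5.0646 m


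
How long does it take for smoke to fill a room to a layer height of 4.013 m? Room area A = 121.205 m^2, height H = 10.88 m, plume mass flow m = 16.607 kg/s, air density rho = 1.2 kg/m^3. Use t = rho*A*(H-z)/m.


H - z = 6.867 m
t = 1.2 * 121.205 * 6.867 / 16.607 = 60.142 s

60.142 s


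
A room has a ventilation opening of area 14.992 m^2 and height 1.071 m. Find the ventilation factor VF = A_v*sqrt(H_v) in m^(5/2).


sqrt(H_v) = 1.0349
VF = 14.992 * 1.0349 = 15.515 m^(5/2)

15.515 m^(5/2)


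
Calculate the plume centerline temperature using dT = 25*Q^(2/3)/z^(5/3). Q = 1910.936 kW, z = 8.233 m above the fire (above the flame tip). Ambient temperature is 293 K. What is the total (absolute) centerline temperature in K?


Q^(2/3) = 153.99
z^(5/3) = 33.568
dT = 25 * 153.99 / 33.568 = 114.69 K
T = 293 + 114.69 = 407.69 K

407.69 K


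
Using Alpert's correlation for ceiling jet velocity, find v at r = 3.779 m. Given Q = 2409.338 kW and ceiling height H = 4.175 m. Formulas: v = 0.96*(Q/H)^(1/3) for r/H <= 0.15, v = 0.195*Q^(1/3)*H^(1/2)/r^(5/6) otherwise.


r/H = 3.779 / 4.175 = 0.90515
r/H > 0.15, so v = 0.195*Q^(1/3)*H^(1/2)/r^(5/6)
Q^(1/3) = 13.406
H^(1/2) = 2.0433
r^(5/6) = 3.0279
v = 0.195 * 13.406 * 2.0433 / 3.0279 = 1.7641 m/s

1.7641 m/s


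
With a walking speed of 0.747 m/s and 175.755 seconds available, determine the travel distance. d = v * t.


d = 0.747 * 175.755 = 131.29 m

131.29 m


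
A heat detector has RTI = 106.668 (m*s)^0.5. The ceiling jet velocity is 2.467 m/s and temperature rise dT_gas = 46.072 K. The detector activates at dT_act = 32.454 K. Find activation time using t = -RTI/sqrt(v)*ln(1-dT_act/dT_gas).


dT_act/dT_gas = 0.70442
ln(1 - 0.70442) = -1.2188
t = -106.668 / sqrt(2.467) * -1.2188 = 82.773 s

82.773 s


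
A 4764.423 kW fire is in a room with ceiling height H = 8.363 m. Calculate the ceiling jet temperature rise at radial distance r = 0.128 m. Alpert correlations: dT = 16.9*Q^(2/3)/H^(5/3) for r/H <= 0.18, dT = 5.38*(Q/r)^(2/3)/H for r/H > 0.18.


r/H = 0.128 / 8.363 = 0.015306
r/H <= 0.18, so dT = 16.9*Q^(2/3)/H^(5/3)
Q^(2/3) = 283.14
H^(5/3) = 34.456
dT = 16.9 * 283.14 / 34.456 = 138.87 K

138.87 K


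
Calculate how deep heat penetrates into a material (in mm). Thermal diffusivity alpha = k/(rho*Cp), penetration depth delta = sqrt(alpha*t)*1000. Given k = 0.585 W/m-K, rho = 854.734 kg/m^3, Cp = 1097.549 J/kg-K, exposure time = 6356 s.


alpha = 0.585 / (854.734 * 1097.549) = 6.2359e-07 m^2/s
alpha * t = 0.0039636
delta = sqrt(0.0039636) * 1000 = 62.957 mm

62.957 mm


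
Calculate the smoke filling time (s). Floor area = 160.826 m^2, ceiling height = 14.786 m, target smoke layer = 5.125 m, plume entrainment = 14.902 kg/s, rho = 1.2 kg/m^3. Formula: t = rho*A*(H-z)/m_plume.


H - z = 9.661 m
t = 1.2 * 160.826 * 9.661 / 14.902 = 125.12 s

125.12 s


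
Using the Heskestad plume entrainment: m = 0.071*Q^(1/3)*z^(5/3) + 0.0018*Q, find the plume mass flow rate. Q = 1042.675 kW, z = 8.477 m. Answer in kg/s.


Q^(1/3) = 10.140
z^(5/3) = 35.243
First term = 0.071 * 10.140 * 35.243 = 25.373
Second term = 0.0018 * 1042.675 = 1.8768
m = 27.250 kg/s

27.250 kg/s


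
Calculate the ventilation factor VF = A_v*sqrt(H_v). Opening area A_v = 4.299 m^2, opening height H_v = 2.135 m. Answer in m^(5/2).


sqrt(H_v) = 1.4612
VF = 4.299 * 1.4612 = 6.2815 m^(5/2)

6.2815 m^(5/2)


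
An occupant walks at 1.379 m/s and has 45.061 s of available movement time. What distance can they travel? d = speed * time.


d = 1.379 * 45.061 = 62.139 m

62.139 m


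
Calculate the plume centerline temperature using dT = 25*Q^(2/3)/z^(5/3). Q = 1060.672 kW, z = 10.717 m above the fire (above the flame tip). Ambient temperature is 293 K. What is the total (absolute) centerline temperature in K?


Q^(2/3) = 104.00
z^(5/3) = 52.094
dT = 25 * 104.00 / 52.094 = 49.912 K
T = 293 + 49.912 = 342.91 K

342.91 K


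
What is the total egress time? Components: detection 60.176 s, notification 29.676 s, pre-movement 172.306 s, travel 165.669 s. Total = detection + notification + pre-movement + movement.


Total = 60.176 + 29.676 + 172.306 + 165.669 = 427.827 s

427.827 s


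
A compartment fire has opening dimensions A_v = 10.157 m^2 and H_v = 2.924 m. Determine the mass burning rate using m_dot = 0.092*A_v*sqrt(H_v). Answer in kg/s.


sqrt(H_v) = 1.7100
m_dot = 0.092 * 10.157 * 1.7100 = 1.5979 kg/s

1.5979 kg/s


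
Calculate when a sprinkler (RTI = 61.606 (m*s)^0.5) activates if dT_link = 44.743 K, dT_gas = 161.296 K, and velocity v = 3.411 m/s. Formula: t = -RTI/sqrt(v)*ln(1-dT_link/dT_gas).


dT_link/dT_gas = 0.27740
ln(1 - 0.27740) = -0.32490
t = -61.606 / sqrt(3.411) * -0.32490 = 10.837 s

10.837 s


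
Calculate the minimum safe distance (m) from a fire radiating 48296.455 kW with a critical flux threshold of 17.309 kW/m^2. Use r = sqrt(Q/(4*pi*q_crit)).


4*pi*q_crit = 217.51
Q/(4*pi*q_crit) = 222.04
r = sqrt(222.04) = 14.901 m

14.901 m


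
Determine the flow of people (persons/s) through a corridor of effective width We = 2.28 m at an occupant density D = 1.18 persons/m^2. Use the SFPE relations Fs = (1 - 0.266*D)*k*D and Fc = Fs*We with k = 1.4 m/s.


1 - 0.266*D = 1 - 0.266*1.18 = 0.68612
Fs = 0.68612 * 1.4 * 1.18 = 1.1335 persons/(s*m)
Fc = 1.1335 * 2.28 = 2.5843 persons/s

2.5843 persons/s


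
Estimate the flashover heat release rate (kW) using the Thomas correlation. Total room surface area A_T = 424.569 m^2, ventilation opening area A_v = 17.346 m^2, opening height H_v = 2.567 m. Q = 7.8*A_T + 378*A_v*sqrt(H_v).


7.8*A_T = 3311.6
sqrt(H_v) = 1.6022
378*A_v*sqrt(H_v) = 10505
Q = 3311.6 + 10505 = 13817 kW

13817 kW


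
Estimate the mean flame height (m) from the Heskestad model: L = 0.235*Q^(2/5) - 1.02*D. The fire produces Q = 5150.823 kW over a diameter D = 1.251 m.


Q^(2/5) = 30.532
0.235 * Q^(2/5) = 7.1749
1.02 * D = 1.2760
L = 5.8989 m

5.8989 m


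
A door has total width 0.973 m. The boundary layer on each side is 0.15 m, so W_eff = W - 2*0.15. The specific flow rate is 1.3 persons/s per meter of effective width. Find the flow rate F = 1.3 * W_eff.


W_eff = 0.973 - 0.30 = 0.673 m
F = 1.3 * 0.673 = 0.87490 persons/s

0.87490 persons/s


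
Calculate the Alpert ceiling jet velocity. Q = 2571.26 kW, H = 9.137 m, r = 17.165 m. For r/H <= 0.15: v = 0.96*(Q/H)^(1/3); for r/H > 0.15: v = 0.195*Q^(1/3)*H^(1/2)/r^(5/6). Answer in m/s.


r/H = 17.165 / 9.137 = 1.8786
r/H > 0.15, so v = 0.195*Q^(1/3)*H^(1/2)/r^(5/6)
Q^(1/3) = 13.700
H^(1/2) = 3.0227
r^(5/6) = 10.687
v = 0.195 * 13.700 * 3.0227 / 10.687 = 0.75558 m/s

0.75558 m/s


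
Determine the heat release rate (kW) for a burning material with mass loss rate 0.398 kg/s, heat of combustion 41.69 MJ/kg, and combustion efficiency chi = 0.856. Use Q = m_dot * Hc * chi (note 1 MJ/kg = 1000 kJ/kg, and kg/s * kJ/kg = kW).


Hc = 41.69 MJ/kg = 41.69 * 1000 kJ/kg = 41690 kJ/kg
Q = 0.398 kg/s * 41690 kJ/kg * 0.856 = 14203 kW

14203 kW


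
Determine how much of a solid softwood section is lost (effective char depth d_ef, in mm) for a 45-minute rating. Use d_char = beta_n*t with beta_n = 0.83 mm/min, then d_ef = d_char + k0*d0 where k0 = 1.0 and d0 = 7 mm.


d_char = 0.83 * 45 = 37.35 mm
d_ef = 37.35 + 1.0*7 = 44.35 mm

44.35 mm


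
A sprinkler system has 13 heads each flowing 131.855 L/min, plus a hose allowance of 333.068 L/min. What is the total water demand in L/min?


Sprinkler demand = 13 * 131.855 = 1714.115 L/min
Total = 1714.115 + 333.068 = 2047.183 L/min

2047.183 L/min


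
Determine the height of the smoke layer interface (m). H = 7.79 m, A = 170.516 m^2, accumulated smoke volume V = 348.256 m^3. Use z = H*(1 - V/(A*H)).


V/(A*H) = 0.26218
1 - 0.26218 = 0.73782
z = 7.79 * 0.73782 = 5.7476 m

5.7476 m


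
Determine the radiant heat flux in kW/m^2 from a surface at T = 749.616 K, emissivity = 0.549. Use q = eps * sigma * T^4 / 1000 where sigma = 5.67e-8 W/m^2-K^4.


T^4 = 3.1576e+11
q = 0.549 * 5.67e-8 * 3.1576e+11 / 1000 = 9.8290 kW/m^2

9.8290 kW/m^2


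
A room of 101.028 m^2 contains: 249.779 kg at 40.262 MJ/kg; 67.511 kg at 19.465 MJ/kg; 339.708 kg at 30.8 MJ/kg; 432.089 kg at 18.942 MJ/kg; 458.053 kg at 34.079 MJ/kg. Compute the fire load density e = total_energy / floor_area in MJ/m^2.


Total energy = 249.779*40.262 + 67.511*19.465 + 339.708*30.8 + 432.089*18.942 + 458.053*34.079
= 10056.60 + 1314.102 + 10463.01 + 8184.630 + 15609.99
= 45628.33 MJ
e = 45628.33 / 101.028 = 451.64 MJ/m^2

451.64 MJ/m^2


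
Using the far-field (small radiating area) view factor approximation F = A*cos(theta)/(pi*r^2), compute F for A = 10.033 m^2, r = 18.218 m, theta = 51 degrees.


cos(51 deg) = 0.62932
pi*r^2 = 1042.7
F = 10.033 * 0.62932 / 1042.7 = 0.0060555

0.0060555


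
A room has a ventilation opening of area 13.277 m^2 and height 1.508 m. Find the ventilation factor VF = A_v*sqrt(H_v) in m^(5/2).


sqrt(H_v) = 1.2280
VF = 13.277 * 1.2280 = 16.304 m^(5/2)

16.304 m^(5/2)


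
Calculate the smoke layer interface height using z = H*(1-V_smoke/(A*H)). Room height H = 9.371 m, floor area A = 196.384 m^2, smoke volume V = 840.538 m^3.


V/(A*H) = 0.45674
1 - 0.45674 = 0.54326
z = 9.371 * 0.54326 = 5.0909 m

5.0909 m


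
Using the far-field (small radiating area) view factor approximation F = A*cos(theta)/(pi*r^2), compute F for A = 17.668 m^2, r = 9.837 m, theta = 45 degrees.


cos(45 deg) = 0.70711
pi*r^2 = 304.00
F = 17.668 * 0.70711 / 304.00 = 0.041096

0.041096


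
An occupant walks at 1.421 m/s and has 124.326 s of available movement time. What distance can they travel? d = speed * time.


d = 1.421 * 124.326 = 176.67 m

176.67 m


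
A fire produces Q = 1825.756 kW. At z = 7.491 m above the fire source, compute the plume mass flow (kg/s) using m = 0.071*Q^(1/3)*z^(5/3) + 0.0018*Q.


Q^(1/3) = 12.222
z^(5/3) = 28.679
First term = 0.071 * 12.222 * 28.679 = 24.887
Second term = 0.0018 * 1825.756 = 3.2864
m = 28.173 kg/s

28.173 kg/s


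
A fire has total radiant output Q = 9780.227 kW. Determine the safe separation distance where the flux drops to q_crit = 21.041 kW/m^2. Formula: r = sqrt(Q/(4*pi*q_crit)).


4*pi*q_crit = 264.41
Q/(4*pi*q_crit) = 36.989
r = sqrt(36.989) = 6.0819 m

6.0819 m


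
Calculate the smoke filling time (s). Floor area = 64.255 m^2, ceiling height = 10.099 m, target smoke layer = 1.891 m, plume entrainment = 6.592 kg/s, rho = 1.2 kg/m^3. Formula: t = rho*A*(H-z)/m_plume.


H - z = 8.208 m
t = 1.2 * 64.255 * 8.208 / 6.592 = 96.008 s

96.008 s


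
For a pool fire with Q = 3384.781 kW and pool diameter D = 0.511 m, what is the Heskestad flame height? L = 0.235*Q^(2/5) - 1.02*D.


Q^(2/5) = 25.811
0.235 * Q^(2/5) = 6.0657
1.02 * D = 0.52122
L = 5.5445 m

5.5445 m


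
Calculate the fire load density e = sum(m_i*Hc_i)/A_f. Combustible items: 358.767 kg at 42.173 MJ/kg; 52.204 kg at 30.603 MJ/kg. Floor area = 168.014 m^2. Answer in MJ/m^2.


Total energy = 358.767*42.173 + 52.204*30.603
= 15130.28 + 1597.599
= 16727.88 MJ
e = 16727.88 / 168.014 = 99.562 MJ/m^2

99.562 MJ/m^2


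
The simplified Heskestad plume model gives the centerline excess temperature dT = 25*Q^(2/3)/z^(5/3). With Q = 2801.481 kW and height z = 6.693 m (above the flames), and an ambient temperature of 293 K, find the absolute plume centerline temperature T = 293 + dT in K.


Q^(2/3) = 198.73
z^(5/3) = 23.770
dT = 25 * 198.73 / 23.770 = 209.01 K
T = 293 + 209.01 = 502.01 K

502.01 K


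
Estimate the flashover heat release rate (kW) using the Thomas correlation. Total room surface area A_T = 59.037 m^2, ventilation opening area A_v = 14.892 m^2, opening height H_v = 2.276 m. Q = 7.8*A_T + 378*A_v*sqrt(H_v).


7.8*A_T = 460.49
sqrt(H_v) = 1.5086
378*A_v*sqrt(H_v) = 8492.4
Q = 460.49 + 8492.4 = 8952.9 kW

8952.9 kW


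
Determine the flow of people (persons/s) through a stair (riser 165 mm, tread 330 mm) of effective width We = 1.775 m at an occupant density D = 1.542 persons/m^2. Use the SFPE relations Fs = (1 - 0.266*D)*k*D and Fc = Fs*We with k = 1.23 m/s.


1 - 0.266*D = 1 - 0.266*1.542 = 0.58983
Fs = 0.58983 * 1.23 * 1.542 = 1.1187 persons/(s*m)
Fc = 1.1187 * 1.775 = 1.9857 persons/s

1.9857 persons/s


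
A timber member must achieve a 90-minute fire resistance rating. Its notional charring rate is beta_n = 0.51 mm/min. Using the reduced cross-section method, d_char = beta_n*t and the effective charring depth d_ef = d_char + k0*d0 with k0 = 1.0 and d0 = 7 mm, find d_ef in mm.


d_char = 0.51 * 90 = 45.9 mm
d_ef = 45.9 + 1.0*7 = 52.9 mm

52.9 mm


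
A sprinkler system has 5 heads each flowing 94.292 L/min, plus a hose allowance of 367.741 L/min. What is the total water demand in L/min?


Sprinkler demand = 5 * 94.292 = 471.46 L/min
Total = 471.46 + 367.741 = 839.201 L/min

839.201 L/min


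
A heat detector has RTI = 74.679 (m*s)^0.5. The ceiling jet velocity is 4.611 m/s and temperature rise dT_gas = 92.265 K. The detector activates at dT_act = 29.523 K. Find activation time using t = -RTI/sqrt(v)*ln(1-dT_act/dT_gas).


dT_act/dT_gas = 0.31998
ln(1 - 0.31998) = -0.38563
t = -74.679 / sqrt(4.611) * -0.38563 = 13.411 s

13.411 s


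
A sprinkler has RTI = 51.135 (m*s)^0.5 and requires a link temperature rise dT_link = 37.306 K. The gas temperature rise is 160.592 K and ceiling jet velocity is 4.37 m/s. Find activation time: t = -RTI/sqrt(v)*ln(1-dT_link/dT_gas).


dT_link/dT_gas = 0.23230
ln(1 - 0.23230) = -0.26436
t = -51.135 / sqrt(4.37) * -0.26436 = 6.4666 s

6.4666 s


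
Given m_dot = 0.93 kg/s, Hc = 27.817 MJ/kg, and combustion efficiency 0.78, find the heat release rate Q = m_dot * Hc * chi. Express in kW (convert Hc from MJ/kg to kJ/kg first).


Hc = 27.817 MJ/kg = 27.817 * 1000 kJ/kg = 27817 kJ/kg
Q = 0.93 kg/s * 27817 kJ/kg * 0.78 = 20178 kW

20178 kW


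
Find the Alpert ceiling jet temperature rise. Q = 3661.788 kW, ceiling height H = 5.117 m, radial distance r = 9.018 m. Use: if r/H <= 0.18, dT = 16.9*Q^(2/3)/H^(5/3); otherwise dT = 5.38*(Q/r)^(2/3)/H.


r/H = 9.018 / 5.117 = 1.7624
r/H > 0.18, so dT = 5.38*(Q/r)^(2/3)/H
Q/r = 406.05
(Q/r)^(2/3) = 54.835
dT = 5.38 * 54.835 / 5.117 = 57.653 K

57.653 K


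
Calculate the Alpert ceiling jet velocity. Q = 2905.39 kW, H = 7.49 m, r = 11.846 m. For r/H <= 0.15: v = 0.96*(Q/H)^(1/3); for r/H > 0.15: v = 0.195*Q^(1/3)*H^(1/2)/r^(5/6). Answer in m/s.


r/H = 11.846 / 7.49 = 1.5816
r/H > 0.15, so v = 0.195*Q^(1/3)*H^(1/2)/r^(5/6)
Q^(1/3) = 14.269
H^(1/2) = 2.7368
r^(5/6) = 7.8459
v = 0.195 * 14.269 * 2.7368 / 7.8459 = 0.97059 m/s

0.97059 m/s


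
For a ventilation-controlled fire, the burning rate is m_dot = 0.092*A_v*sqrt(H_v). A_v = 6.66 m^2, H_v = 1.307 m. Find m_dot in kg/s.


sqrt(H_v) = 1.1432
m_dot = 0.092 * 6.66 * 1.1432 = 0.70049 kg/s

0.70049 kg/s


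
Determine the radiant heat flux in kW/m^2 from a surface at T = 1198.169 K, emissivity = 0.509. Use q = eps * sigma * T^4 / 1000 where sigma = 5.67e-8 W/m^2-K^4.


T^4 = 2.0610e+12
q = 0.509 * 5.67e-8 * 2.0610e+12 / 1000 = 59.480 kW/m^2

59.480 kW/m^2


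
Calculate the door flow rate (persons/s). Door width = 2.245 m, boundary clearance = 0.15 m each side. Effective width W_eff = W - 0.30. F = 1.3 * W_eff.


W_eff = 2.245 - 0.30 = 1.945 m
F = 1.3 * 1.945 = 2.5285 persons/s

2.5285 persons/s


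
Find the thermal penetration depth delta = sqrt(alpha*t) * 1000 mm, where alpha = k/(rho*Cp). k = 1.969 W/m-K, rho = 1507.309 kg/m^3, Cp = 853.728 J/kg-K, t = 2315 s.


alpha = 1.969 / (1507.309 * 853.728) = 1.5301e-06 m^2/s
alpha * t = 0.0035422
delta = sqrt(0.0035422) * 1000 = 59.517 mm

59.517 mm


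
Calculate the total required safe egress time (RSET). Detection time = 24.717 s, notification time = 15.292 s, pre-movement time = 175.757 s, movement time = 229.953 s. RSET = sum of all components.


Total = 24.717 + 15.292 + 175.757 + 229.953 = 445.719 s

445.719 s


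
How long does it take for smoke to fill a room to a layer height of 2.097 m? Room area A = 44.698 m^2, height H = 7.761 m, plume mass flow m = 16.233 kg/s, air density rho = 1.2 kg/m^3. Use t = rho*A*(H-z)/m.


H - z = 5.664 m
t = 1.2 * 44.698 * 5.664 / 16.233 = 18.715 s

18.715 s


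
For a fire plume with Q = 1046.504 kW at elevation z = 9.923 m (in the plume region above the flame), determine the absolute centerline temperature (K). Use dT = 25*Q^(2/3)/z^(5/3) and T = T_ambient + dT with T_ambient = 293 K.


Q^(2/3) = 103.08
z^(5/3) = 45.822
dT = 25 * 103.08 / 45.822 = 56.238 K
T = 293 + 56.238 = 349.24 K

349.24 K


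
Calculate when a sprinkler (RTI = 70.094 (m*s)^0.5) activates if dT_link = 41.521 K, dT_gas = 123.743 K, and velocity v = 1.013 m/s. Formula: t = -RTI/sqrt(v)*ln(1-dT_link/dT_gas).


dT_link/dT_gas = 0.33554
ln(1 - 0.33554) = -0.40878
t = -70.094 / sqrt(1.013) * -0.40878 = 28.469 s

28.469 s


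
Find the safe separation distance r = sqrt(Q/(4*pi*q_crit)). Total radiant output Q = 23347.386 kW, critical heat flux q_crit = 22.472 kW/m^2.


4*pi*q_crit = 282.39
Q/(4*pi*q_crit) = 82.677
r = sqrt(82.677) = 9.0927 m

9.0927 m


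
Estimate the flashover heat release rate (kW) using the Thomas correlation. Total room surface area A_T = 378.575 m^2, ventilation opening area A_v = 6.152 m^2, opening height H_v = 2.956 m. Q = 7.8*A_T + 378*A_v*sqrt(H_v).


7.8*A_T = 2952.885
sqrt(H_v) = 1.7193
378*A_v*sqrt(H_v) = 3998.2
Q = 2952.885 + 3998.2 = 6951.0 kW

6951.0 kW


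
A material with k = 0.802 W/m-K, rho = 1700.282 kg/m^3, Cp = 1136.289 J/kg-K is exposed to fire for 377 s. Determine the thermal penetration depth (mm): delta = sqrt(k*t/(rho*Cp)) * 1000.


alpha = 0.802 / (1700.282 * 1136.289) = 4.1511e-07 m^2/s
alpha * t = 0.00015650
delta = sqrt(0.00015650) * 1000 = 12.510 mm

12.510 mm


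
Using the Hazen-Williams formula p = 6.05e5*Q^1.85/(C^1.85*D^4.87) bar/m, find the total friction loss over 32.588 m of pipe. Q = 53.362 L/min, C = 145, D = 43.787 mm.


Q^1.85 = 1568.1
C^1.85 = 9966.2
D^4.87 = 9.8481e+07
p/m = 0.00096661 bar/m
p_total = 0.00096661 * 32.588 = 0.031500 bar

0.031500 bar


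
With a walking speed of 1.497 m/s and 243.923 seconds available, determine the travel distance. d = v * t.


d = 1.497 * 243.923 = 365.15 m

365.15 m


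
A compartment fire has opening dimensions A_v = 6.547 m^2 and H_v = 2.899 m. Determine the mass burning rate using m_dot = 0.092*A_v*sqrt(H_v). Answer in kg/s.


sqrt(H_v) = 1.7026
m_dot = 0.092 * 6.547 * 1.7026 = 1.0255 kg/s

1.0255 kg/s


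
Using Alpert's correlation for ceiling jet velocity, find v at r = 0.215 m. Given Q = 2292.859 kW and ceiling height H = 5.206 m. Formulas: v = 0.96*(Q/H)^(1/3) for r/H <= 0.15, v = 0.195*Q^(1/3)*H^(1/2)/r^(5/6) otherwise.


r/H = 0.215 / 5.206 = 0.041299
r/H <= 0.15, so v = 0.96*(Q/H)^(1/3)
Q/H = 440.43
(Q/H)^(1/3) = 7.6084
v = 0.96 * 7.6084 = 7.3040 m/s

7.3040 m/s


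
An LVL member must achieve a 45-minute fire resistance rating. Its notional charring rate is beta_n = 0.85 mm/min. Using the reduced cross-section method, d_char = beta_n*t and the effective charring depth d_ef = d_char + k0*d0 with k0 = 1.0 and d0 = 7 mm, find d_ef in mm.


d_char = 0.85 * 45 = 38.25 mm
d_ef = 38.25 + 1.0*7 = 45.25 mm

45.25 mm


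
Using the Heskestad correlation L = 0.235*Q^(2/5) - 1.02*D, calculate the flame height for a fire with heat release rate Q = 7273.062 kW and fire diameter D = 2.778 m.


Q^(2/5) = 35.050
0.235 * Q^(2/5) = 8.2367
1.02 * D = 2.8336
L = 5.4032 m

5.4032 m


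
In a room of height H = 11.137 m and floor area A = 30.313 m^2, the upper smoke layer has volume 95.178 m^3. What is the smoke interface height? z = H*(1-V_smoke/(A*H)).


V/(A*H) = 0.28193
1 - 0.28193 = 0.71807
z = 11.137 * 0.71807 = 7.9972 m

7.9972 m


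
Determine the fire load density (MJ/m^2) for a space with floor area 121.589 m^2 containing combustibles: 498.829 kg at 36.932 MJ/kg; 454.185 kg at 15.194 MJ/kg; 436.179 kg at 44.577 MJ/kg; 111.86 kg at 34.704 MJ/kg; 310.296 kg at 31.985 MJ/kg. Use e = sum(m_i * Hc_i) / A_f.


Total energy = 498.829*36.932 + 454.185*15.194 + 436.179*44.577 + 111.86*34.704 + 310.296*31.985
= 18422.75 + 6900.887 + 19443.55 + 3881.989 + 9924.818
= 58574.00 MJ
e = 58574.00 / 121.589 = 481.74 MJ/m^2

481.74 MJ/m^2


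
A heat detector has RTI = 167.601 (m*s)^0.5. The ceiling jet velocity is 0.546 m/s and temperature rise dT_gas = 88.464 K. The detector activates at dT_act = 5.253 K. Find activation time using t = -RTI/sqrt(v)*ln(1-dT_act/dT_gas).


dT_act/dT_gas = 0.059380
ln(1 - 0.059380) = -0.061216
t = -167.601 / sqrt(0.546) * -0.061216 = 13.885 s

13.885 s


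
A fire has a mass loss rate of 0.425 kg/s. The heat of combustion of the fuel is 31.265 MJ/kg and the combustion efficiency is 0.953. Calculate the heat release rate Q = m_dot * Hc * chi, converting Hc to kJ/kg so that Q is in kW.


Hc = 31.265 MJ/kg = 31.265 * 1000 kJ/kg = 31265 kJ/kg
Q = 0.425 kg/s * 31265 kJ/kg * 0.953 = 12663 kW

12663 kW


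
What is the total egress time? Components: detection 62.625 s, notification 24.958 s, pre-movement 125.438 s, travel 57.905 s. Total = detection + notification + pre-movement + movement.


Total = 62.625 + 24.958 + 125.438 + 57.905 = 270.926 s

270.926 s


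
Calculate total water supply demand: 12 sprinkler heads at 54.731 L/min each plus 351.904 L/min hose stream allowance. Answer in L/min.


Sprinkler demand = 12 * 54.731 = 656.772 L/min
Total = 656.772 + 351.904 = 1008.676 L/min

1008.676 L/min


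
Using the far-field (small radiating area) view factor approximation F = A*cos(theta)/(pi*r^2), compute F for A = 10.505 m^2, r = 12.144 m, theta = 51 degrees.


cos(51 deg) = 0.62932
pi*r^2 = 463.31
F = 10.505 * 0.62932 / 463.31 = 0.014269

0.014269


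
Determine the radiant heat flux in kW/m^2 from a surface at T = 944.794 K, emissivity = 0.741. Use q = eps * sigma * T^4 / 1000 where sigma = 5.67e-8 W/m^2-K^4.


T^4 = 7.9680e+11
q = 0.741 * 5.67e-8 * 7.9680e+11 / 1000 = 33.477 kW/m^2

33.477 kW/m^2


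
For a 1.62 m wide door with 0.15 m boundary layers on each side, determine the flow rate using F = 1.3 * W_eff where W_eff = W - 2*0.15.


W_eff = 1.62 - 0.30 = 1.32 m
F = 1.3 * 1.32 = 1.716 persons/s

1.716 persons/s


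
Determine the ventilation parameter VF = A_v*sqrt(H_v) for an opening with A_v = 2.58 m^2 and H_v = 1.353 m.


sqrt(H_v) = 1.1632
VF = 2.58 * 1.1632 = 3.0010 m^(5/2)

3.0010 m^(5/2)


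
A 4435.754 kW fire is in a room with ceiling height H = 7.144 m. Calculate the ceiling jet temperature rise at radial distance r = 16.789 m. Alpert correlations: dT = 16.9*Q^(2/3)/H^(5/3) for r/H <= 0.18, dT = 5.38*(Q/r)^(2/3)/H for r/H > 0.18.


r/H = 16.789 / 7.144 = 2.3501
r/H > 0.18, so dT = 5.38*(Q/r)^(2/3)/H
Q/r = 264.21
(Q/r)^(2/3) = 41.175
dT = 5.38 * 41.175 / 7.144 = 31.008 K

31.008 K


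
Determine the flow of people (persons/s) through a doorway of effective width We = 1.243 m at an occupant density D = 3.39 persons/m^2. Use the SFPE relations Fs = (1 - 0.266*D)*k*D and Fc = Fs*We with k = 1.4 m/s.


1 - 0.266*D = 1 - 0.266*3.39 = 0.098260
Fs = 0.098260 * 1.4 * 3.39 = 0.46634 persons/(s*m)
Fc = 0.46634 * 1.243 = 0.57966 persons/s

0.57966 persons/s


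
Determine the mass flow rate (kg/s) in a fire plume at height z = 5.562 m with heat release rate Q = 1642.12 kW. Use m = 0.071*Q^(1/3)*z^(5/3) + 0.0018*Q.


Q^(1/3) = 11.798
z^(5/3) = 17.460
First term = 0.071 * 11.798 * 17.460 = 14.626
Second term = 0.0018 * 1642.12 = 2.9558
m = 17.581 kg/s

17.581 kg/s
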